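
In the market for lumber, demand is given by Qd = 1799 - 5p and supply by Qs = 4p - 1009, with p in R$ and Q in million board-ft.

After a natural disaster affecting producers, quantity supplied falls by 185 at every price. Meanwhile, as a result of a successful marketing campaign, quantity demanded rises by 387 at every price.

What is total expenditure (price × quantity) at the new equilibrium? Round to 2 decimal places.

Solve the original market: 1799 - 5p = 4p - 1009, hence p = 312 and Q = 239.
The new curves are Qd = 2186 - 5p (demand) and Qs = 4p - 1194 (supply).
New equilibrium: 2186 - 5p = 4p - 1194 ⇒ 3380 = 9p ⇒ p = 3380/9 ≈ 375.5556, Q = 2774/9 ≈ 308.2222.
New expenditure = 375.5556 × 308.2222 = 115754.57.

115754.57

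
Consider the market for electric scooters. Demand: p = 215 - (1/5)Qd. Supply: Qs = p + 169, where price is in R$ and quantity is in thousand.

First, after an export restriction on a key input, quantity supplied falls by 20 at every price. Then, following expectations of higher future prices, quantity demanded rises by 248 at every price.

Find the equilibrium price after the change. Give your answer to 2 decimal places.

Solve the original market: 1075 - 5p = p + 169, hence p = 151 and Q = 320.
The new curves are Qd = 1323 - 5p (demand) and Qs = p + 149 (supply).
Setting them equal: 1323 - 5p = p + 149 → 1174 = 6p, so p = 587/3 ≈ 195.6667 and Q = 1034/3 ≈ 344.6667.

195.67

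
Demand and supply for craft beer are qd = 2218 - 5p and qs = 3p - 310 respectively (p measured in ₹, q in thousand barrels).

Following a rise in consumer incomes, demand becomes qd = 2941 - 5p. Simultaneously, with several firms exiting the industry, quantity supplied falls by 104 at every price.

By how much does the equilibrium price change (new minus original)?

+103.375

Before the shock: 2218 - 5p = 3p - 310 ⇒ 2528 = 8p ⇒ p = 316, q = 638.
The shock moves the curves to qd = 2941 - 5p and qs = 3p - 414.
Clearing the new market: 2941 - 5p = 3p - 414, so p = 419.375 and q = 844.125.
Δp = 419.375 − 316 = +103.375.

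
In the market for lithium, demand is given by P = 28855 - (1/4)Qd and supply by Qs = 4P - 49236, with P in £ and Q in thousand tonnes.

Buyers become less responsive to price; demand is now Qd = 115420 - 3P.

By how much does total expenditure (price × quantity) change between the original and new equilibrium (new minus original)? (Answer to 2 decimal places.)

Before the shock: 115420 - 4P = 4P - 49236 ⇒ 164656 = 8P ⇒ P = 20582, Q = 33092.
After the shift, demand is Qd = 115420 - 3P and supply is Qs = 4P - 49236.
Clearing the new market: 115420 - 3P = 4P - 49236, so P = 164656/7 ≈ 23522.2857 and Q = 313972/7 ≈ 44853.1429.
Expenditure moves from 20582×33092 = 681099544 to 23522.2857×44853.1429 = 1055048441.4694; change = +373948897.47.

+373948897.47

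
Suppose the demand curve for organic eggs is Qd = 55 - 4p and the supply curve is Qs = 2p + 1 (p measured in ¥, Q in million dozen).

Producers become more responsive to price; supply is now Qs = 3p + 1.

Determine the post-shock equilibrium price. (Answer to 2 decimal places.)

Initially, 55 - 4p = 2p + 1, so 54 = 6p and p = 9, Q = 19.
With the change applied: demand Qd = 55 - 4p, supply Qs = 3p + 1.
Setting them equal: 55 - 4p = 3p + 1 → 54 = 7p, so p = 54/7 ≈ 7.7143 and Q = 169/7 ≈ 24.1429.

7.71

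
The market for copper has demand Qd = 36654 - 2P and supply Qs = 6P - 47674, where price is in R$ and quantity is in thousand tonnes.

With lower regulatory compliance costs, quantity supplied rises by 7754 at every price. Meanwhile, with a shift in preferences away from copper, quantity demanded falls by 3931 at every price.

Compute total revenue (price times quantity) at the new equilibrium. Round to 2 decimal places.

Initially, 36654 - 2P = 6P - 47674, so 84328 = 8P and P = 10541, Q = 15572.
After the shift, demand is Qd = 32723 - 2P and supply is Qs = 6P - 39920.
Clearing the new market: 32723 - 2P = 6P - 39920, so P = 9080.375 and Q = 14562.25.
New expenditure = 9080.375 × 14562.25 = 132230690.84.

132230690.84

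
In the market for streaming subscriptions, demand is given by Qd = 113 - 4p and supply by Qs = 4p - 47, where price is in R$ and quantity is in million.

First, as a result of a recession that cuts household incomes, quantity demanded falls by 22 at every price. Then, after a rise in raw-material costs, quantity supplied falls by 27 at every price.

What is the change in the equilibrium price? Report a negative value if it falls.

Solve the original market: 113 - 4p = 4p - 47, hence p = 20 and Q = 33.
The shock moves the curves to Qd = 91 - 4p and Qs = 4p - 74.
Clearing the new market: 91 - 4p = 4p - 74, so p = 20.625 and Q = 8.5.
Δp = 20.625 − 20 = +0.625.

+0.625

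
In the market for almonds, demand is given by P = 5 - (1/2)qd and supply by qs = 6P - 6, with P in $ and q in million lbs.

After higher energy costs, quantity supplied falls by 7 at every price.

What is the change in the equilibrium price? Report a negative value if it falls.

+0.875

Initially, 10 - 2P = 6P - 6, so 16 = 8P and P = 2, q = 6.
After the shift, demand is qd = 10 - 2P and supply is qs = 6P - 13.
Clearing the new market: 10 - 2P = 6P - 13, so P = 2.875 and q = 4.25.
ΔP = 2.875 − 2 = +0.875.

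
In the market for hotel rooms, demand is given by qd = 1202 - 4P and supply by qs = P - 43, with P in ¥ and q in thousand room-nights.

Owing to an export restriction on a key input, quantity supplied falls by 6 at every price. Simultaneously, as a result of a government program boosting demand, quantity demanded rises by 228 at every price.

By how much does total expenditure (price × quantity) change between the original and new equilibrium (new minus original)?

+21709.44

Solve the original market: 1202 - 4P = P - 43, hence P = 249 and q = 206.
The shock moves the curves to qd = 1430 - 4P and qs = P - 49.
Setting them equal: 1430 - 4P = P - 49 → 1479 = 5P, so P = 295.8 and q = 246.8.
Expenditure moves from 249×206 = 51294 to 295.8×246.8 = 73003.44; change = +21709.44.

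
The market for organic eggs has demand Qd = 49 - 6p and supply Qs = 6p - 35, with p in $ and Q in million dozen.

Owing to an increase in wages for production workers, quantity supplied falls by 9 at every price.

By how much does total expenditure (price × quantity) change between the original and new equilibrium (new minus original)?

Before the shock: 49 - 6p = 6p - 35 ⇒ 84 = 12p ⇒ p = 7, Q = 7.
The new curves are Qd = 49 - 6p (demand) and Qs = 6p - 44 (supply).
Equate the new curves: 49 - 6p = 6p - 44, giving 93 = 12p, p = 7.75, Q = 2.5.
Expenditure moves from 7×7 = 49 to 7.75×2.5 = 19.375; change = -29.625.

-29.625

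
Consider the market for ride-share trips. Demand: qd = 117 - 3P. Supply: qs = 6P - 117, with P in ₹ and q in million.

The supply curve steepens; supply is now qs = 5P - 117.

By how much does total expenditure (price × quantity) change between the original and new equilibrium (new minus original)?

-158.4375

Solve the original market: 117 - 3P = 6P - 117, hence P = 26 and q = 39.
The new curves are qd = 117 - 3P (demand) and qs = 5P - 117 (supply).
Setting them equal: 117 - 3P = 5P - 117 → 234 = 8P, so P = 29.25 and q = 29.25.
Expenditure moves from 26×39 = 1014 to 29.25×29.25 = 855.5625; change = -158.4375.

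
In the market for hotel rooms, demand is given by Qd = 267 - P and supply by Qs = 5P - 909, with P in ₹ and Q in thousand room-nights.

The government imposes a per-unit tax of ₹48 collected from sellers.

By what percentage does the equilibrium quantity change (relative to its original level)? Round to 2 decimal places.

-56.34

Original equilibrium: 267 - P = 5P - 909 gives 1176 = 6P, so P = 196 and Q = 71.
Since sellers keep the price net of the tax, the effective supply curve becomes Qs = 5P - 1149.
Clearing the new market: 267 - P = 5P - 1149, so P = 236 and Q = 31.
%ΔQ = (31 − 71) / 71 × 100 = -56.34%.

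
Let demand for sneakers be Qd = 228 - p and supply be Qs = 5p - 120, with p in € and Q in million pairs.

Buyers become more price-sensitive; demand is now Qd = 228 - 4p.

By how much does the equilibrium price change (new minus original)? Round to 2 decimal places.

Before the shock: 228 - p = 5p - 120 ⇒ 348 = 6p ⇒ p = 58, Q = 170.
With the change applied: demand Qd = 228 - 4p, supply Qs = 5p - 120.
Equate the new curves: 228 - 4p = 5p - 120, giving 348 = 9p, p = 116/3 ≈ 38.6667, Q = 220/3 ≈ 73.3333.
Δp = 38.6667 − 58 = -19.33.

-19.33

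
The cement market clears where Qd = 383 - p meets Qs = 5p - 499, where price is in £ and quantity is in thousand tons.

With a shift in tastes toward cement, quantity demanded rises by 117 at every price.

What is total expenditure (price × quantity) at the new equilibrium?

Original equilibrium: 383 - p = 5p - 499 gives 882 = 6p, so p = 147 and Q = 236.
The shock moves the curves to Qd = 500 - p and Qs = 5p - 499.
Equate the new curves: 500 - p = 5p - 499, giving 999 = 6p, p = 166.5, Q = 333.5.
New expenditure = 166.5 × 333.5 = 55527.75.

55527.75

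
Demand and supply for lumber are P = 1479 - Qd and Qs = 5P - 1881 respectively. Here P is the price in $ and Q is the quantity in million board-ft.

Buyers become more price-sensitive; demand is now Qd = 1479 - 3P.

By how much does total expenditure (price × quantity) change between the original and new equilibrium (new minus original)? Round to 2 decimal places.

-422660.00

Before the shock: 1479 - P = 5P - 1881 ⇒ 3360 = 6P ⇒ P = 560, Q = 919.
The shock moves the curves to Qd = 1479 - 3P and Qs = 5P - 1881.
Equate the new curves: 1479 - 3P = 5P - 1881, giving 3360 = 8P, P = 420, Q = 219.
Expenditure moves from 560×919 = 514640 to 420×219 = 91980; change = -422660.00.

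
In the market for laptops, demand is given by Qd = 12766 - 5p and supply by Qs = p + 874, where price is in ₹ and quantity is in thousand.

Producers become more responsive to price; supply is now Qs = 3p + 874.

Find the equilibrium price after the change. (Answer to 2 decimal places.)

1486.50

Original equilibrium: 12766 - 5p = p + 874 gives 11892 = 6p, so p = 1982 and Q = 2856.
The new curves are Qd = 12766 - 5p (demand) and Qs = 3p + 874 (supply).
Clearing the new market: 12766 - 5p = 3p + 874, so p = 1486.5 and Q = 5333.5.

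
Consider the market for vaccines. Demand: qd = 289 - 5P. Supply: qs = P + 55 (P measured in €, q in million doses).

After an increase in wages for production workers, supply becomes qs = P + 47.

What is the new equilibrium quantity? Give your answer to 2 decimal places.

87.33

Solve the original market: 289 - 5P = P + 55, hence P = 39 and q = 94.
After the shift, demand is qd = 289 - 5P and supply is qs = P + 47.
Clearing the new market: 289 - 5P = P + 47, so P = 121/3 ≈ 40.3333 and q = 262/3 ≈ 87.3333.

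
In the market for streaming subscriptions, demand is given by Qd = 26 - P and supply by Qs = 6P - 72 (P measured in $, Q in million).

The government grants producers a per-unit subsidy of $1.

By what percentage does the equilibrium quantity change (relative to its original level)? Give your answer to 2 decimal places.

+7.14

Solve the original market: 26 - P = 6P - 72, hence P = 14 and Q = 12.
Since sellers receive the price plus the subsidy, the effective supply curve becomes Qs = 6P - 66.
Setting them equal: 26 - P = 6P - 66 → 92 = 7P, so P = 92/7 ≈ 13.1429 and Q = 90/7 ≈ 12.8571.
%ΔQ = (12.8571 − 12) / 12 × 100 = +7.14%.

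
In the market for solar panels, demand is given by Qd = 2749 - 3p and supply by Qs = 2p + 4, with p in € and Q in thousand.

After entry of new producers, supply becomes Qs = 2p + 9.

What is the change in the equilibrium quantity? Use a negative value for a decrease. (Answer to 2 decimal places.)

Before the shock: 2749 - 3p = 2p + 4 ⇒ 2745 = 5p ⇒ p = 549, Q = 1102.
After the shift, demand is Qd = 2749 - 3p and supply is Qs = 2p + 9.
New equilibrium: 2749 - 3p = 2p + 9 ⇒ 2740 = 5p ⇒ p = 548, Q = 1105.
ΔQ = 1105 − 1102 = +3.00.

+3.00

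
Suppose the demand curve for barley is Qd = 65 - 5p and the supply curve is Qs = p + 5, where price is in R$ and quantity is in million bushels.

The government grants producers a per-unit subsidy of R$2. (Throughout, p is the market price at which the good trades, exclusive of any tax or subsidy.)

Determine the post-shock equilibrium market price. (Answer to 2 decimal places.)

Solve the original market: 65 - 5p = p + 5, hence p = 10 and Q = 15.
Since sellers receive the price plus the subsidy, the effective supply curve becomes Qs = p + 7.
Setting them equal: 65 - 5p = p + 7 → 58 = 6p, so p = 29/3 ≈ 9.6667 and Q = 50/3 ≈ 16.6667.

9.67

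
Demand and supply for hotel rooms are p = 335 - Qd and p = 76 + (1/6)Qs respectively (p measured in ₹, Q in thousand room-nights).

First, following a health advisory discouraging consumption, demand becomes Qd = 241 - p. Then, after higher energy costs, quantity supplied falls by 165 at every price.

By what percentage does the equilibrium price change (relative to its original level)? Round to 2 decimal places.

+8.98

Before the shock: 335 - p = 6p - 456 ⇒ 791 = 7p ⇒ p = 113, Q = 222.
The shock moves the curves to Qd = 241 - p and Qs = 6p - 621.
New equilibrium: 241 - p = 6p - 621 ⇒ 862 = 7p ⇒ p = 862/7 ≈ 123.1429, Q = 825/7 ≈ 117.8571.
%Δp = (123.1429 − 113) / 113 × 100 = +8.98%.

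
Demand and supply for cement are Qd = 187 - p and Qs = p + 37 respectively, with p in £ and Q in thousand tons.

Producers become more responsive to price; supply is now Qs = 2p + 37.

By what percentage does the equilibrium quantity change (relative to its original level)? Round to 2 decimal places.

+22.32

Original equilibrium: 187 - p = p + 37 gives 150 = 2p, so p = 75 and Q = 112.
With the change applied: demand Qd = 187 - p, supply Qs = 2p + 37.
Equate the new curves: 187 - p = 2p + 37, giving 150 = 3p, p = 50, Q = 137.
%ΔQ = (137 − 112) / 112 × 100 = +22.32%.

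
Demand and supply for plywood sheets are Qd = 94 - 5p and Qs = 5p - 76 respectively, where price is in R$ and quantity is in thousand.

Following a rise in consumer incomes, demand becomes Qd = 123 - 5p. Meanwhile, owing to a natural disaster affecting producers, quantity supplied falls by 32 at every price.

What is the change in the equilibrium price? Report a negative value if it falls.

Solve the original market: 94 - 5p = 5p - 76, hence p = 17 and Q = 9.
After the shift, demand is Qd = 123 - 5p and supply is Qs = 5p - 108.
New equilibrium: 123 - 5p = 5p - 108 ⇒ 231 = 10p ⇒ p = 23.1, Q = 7.5.
Δp = 23.1 − 17 = +6.1.

+6.1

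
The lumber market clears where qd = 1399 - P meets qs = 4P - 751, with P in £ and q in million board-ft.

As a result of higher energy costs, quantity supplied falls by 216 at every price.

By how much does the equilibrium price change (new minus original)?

+43.2

Original equilibrium: 1399 - P = 4P - 751 gives 2150 = 5P, so P = 430 and q = 969.
After the shift, demand is qd = 1399 - P and supply is qs = 4P - 967.
Setting them equal: 1399 - P = 4P - 967 → 2366 = 5P, so P = 473.2 and q = 925.8.
ΔP = 473.2 − 430 = +43.2.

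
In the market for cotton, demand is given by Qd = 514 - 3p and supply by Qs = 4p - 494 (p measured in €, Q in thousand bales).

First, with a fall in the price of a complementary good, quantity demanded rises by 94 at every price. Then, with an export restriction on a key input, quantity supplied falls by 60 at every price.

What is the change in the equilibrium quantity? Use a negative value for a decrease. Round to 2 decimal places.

Original equilibrium: 514 - 3p = 4p - 494 gives 1008 = 7p, so p = 144 and Q = 82.
The shock moves the curves to Qd = 608 - 3p and Qs = 4p - 554.
Setting them equal: 608 - 3p = 4p - 554 → 1162 = 7p, so p = 166 and Q = 110.
ΔQ = 110 − 82 = +28.00.

+28.00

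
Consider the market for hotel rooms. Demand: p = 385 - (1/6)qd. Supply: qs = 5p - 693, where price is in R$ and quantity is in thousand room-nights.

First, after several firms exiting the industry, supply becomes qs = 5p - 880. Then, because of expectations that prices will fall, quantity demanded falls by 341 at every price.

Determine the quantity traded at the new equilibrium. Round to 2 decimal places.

Solve the original market: 2310 - 6p = 5p - 693, hence p = 273 and q = 672.
The new curves are qd = 1969 - 6p (demand) and qs = 5p - 880 (supply).
New equilibrium: 1969 - 6p = 5p - 880 ⇒ 2849 = 11p ⇒ p = 259, q = 415.

415.00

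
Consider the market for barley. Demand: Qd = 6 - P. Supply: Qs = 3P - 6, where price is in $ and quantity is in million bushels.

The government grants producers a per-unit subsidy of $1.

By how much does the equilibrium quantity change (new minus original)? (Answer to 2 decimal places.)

Solve the original market: 6 - P = 3P - 6, hence P = 3 and Q = 3.
Since sellers receive the price plus the subsidy, the effective supply curve becomes Qs = 3P - 3.
Setting them equal: 6 - P = 3P - 3 → 9 = 4P, so P = 2.25 and Q = 3.75.
ΔQ = 3.75 − 3 = +0.75.

+0.75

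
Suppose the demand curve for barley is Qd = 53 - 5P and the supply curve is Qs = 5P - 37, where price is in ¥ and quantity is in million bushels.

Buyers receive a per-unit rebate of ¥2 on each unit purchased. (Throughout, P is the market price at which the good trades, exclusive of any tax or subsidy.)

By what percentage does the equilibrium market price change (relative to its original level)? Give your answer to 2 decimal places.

+11.11

Initially, 53 - 5P = 5P - 37, so 90 = 10P and P = 9, Q = 8.
Since buyers' out-of-pocket price is the market price minus the rebate, the effective demand curve becomes Qd = 63 - 5P.
Equate the new curves: 63 - 5P = 5P - 37, giving 100 = 10P, P = 10, Q = 13.
%ΔP = (10 − 9) / 9 × 100 = +11.11%.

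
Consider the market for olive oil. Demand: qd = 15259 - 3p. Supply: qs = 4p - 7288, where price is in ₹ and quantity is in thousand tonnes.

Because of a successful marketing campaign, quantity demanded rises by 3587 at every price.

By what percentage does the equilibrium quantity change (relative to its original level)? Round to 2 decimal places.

+36.63

Before the shock: 15259 - 3p = 4p - 7288 ⇒ 22547 = 7p ⇒ p = 3221, q = 5596.
The shock moves the curves to qd = 18846 - 3p and qs = 4p - 7288.
Setting them equal: 18846 - 3p = 4p - 7288 → 26134 = 7p, so p = 26134/7 ≈ 3733.4286 and q = 53520/7 ≈ 7645.7143.
%Δq = (7645.7143 − 5596) / 5596 × 100 = +36.63%.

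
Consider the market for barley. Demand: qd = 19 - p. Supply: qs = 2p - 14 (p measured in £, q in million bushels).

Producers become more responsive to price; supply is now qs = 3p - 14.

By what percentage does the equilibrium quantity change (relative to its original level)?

Solve the original market: 19 - p = 2p - 14, hence p = 11 and q = 8.
After the shift, demand is qd = 19 - p and supply is qs = 3p - 14.
Setting them equal: 19 - p = 3p - 14 → 33 = 4p, so p = 8.25 and q = 10.75.
%Δq = (10.75 − 8) / 8 × 100 = +34.375%.

+34.375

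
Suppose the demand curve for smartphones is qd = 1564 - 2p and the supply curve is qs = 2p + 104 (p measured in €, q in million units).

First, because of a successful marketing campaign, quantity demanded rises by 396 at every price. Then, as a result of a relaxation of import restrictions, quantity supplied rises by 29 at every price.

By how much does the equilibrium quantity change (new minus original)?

Original equilibrium: 1564 - 2p = 2p + 104 gives 1460 = 4p, so p = 365 and q = 834.
The shock moves the curves to qd = 1960 - 2p and qs = 2p + 133.
Clearing the new market: 1960 - 2p = 2p + 133, so p = 456.75 and q = 1046.5.
Δq = 1046.5 − 834 = +212.5.

+212.5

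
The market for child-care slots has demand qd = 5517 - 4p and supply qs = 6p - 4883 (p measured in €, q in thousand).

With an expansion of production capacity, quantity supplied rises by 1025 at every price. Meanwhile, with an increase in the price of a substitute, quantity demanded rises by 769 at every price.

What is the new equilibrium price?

Before the shock: 5517 - 4p = 6p - 4883 ⇒ 10400 = 10p ⇒ p = 1040, q = 1357.
After the shift, demand is qd = 6286 - 4p and supply is qs = 6p - 3858.
Setting them equal: 6286 - 4p = 6p - 3858 → 10144 = 10p, so p = 1014.4 and q = 2228.4.

1014.4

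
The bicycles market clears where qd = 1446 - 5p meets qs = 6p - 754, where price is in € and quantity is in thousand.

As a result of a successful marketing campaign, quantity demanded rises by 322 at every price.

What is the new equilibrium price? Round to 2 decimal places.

229.27

Before the shock: 1446 - 5p = 6p - 754 ⇒ 2200 = 11p ⇒ p = 200, q = 446.
The new curves are qd = 1768 - 5p (demand) and qs = 6p - 754 (supply).
Equate the new curves: 1768 - 5p = 6p - 754, giving 2522 = 11p, p = 2522/11 ≈ 229.2727, q = 6838/11 ≈ 621.6364.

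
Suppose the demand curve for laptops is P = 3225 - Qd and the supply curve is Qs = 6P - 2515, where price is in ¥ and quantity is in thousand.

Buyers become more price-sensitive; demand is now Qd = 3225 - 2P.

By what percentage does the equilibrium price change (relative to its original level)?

-12.5

Before the shock: 3225 - P = 6P - 2515 ⇒ 5740 = 7P ⇒ P = 820, Q = 2405.
The shock moves the curves to Qd = 3225 - 2P and Qs = 6P - 2515.
New equilibrium: 3225 - 2P = 6P - 2515 ⇒ 5740 = 8P ⇒ P = 717.5, Q = 1790.
%ΔP = (717.5 − 820) / 820 × 100 = -12.5%.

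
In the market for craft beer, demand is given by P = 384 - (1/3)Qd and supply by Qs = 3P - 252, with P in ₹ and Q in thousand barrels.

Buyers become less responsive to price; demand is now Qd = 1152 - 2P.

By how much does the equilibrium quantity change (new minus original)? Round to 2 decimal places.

Before the shock: 1152 - 3P = 3P - 252 ⇒ 1404 = 6P ⇒ P = 234, Q = 450.
With the change applied: demand Qd = 1152 - 2P, supply Qs = 3P - 252.
Equate the new curves: 1152 - 2P = 3P - 252, giving 1404 = 5P, P = 280.8, Q = 590.4.
ΔQ = 590.4 − 450 = +140.40.

+140.40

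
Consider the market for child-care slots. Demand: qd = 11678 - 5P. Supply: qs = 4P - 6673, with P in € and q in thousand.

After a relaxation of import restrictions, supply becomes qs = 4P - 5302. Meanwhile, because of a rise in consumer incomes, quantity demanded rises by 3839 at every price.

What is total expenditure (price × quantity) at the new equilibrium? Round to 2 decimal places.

Solve the original market: 11678 - 5P = 4P - 6673, hence P = 2039 and q = 1483.
After the shift, demand is qd = 15517 - 5P and supply is qs = 4P - 5302.
Clearing the new market: 15517 - 5P = 4P - 5302, so P = 20819/9 ≈ 2313.2222 and q = 35558/9 ≈ 3950.8889.
New expenditure = 2313.2222 × 3950.8889 = 9139283.98.

9139283.98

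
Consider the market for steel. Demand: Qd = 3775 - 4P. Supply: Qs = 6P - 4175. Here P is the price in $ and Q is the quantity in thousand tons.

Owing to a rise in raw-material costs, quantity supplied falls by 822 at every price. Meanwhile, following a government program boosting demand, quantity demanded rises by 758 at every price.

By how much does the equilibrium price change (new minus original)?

Original equilibrium: 3775 - 4P = 6P - 4175 gives 7950 = 10P, so P = 795 and Q = 595.
The shock moves the curves to Qd = 4533 - 4P and Qs = 6P - 4997.
Equate the new curves: 4533 - 4P = 6P - 4997, giving 9530 = 10P, P = 953, Q = 721.
ΔP = 953 − 795 = +158.

+158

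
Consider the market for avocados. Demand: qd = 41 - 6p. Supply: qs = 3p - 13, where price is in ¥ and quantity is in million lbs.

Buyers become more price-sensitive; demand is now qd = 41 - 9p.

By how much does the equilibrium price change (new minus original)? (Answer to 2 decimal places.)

Solve the original market: 41 - 6p = 3p - 13, hence p = 6 and q = 5.
The new curves are qd = 41 - 9p (demand) and qs = 3p - 13 (supply).
Clearing the new market: 41 - 9p = 3p - 13, so p = 4.5 and q = 0.5.
Δp = 4.5 − 6 = -1.50.

-1.50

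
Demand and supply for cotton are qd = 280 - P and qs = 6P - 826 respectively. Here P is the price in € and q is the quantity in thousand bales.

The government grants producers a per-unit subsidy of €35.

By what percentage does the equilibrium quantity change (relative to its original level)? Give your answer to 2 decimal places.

Original equilibrium: 280 - P = 6P - 826 gives 1106 = 7P, so P = 158 and q = 122.
Since sellers receive the price plus the subsidy, the effective supply curve becomes qs = 6P - 616.
Setting them equal: 280 - P = 6P - 616 → 896 = 7P, so P = 128 and q = 152.
%Δq = (152 − 122) / 122 × 100 = +24.59%.

+24.59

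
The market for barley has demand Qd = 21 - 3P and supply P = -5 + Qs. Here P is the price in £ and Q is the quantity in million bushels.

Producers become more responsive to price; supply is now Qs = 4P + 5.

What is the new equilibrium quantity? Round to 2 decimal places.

14.14

Solve the original market: 21 - 3P = P + 5, hence P = 4 and Q = 9.
The shock moves the curves to Qd = 21 - 3P and Qs = 4P + 5.
New equilibrium: 21 - 3P = 4P + 5 ⇒ 16 = 7P ⇒ P = 16/7 ≈ 2.2857, Q = 99/7 ≈ 14.1429.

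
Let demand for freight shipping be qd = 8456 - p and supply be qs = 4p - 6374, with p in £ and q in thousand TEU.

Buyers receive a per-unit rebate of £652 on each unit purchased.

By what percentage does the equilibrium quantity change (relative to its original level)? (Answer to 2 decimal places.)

Original equilibrium: 8456 - p = 4p - 6374 gives 14830 = 5p, so p = 2966 and q = 5490.
Since buyers' out-of-pocket price is the market price minus the rebate, the effective demand curve becomes qd = 9108 - p.
Setting them equal: 9108 - p = 4p - 6374 → 15482 = 5p, so p = 3096.4 and q = 6011.6.
%Δq = (6011.6 − 5490) / 5490 × 100 = +9.50%.

+9.50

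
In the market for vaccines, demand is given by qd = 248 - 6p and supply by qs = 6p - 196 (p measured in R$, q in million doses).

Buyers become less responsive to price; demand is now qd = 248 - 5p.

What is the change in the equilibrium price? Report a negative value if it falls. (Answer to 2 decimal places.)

Solve the original market: 248 - 6p = 6p - 196, hence p = 37 and q = 26.
After the shift, demand is qd = 248 - 5p and supply is qs = 6p - 196.
Setting them equal: 248 - 5p = 6p - 196 → 444 = 11p, so p = 444/11 ≈ 40.3636 and q = 508/11 ≈ 46.1818.
Δp = 40.3636 − 37 = +3.36.

+3.36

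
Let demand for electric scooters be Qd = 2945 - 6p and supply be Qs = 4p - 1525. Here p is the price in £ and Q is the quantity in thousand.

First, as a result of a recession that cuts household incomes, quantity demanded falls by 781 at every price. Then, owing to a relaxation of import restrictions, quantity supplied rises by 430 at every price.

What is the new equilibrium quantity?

208.6

Solve the original market: 2945 - 6p = 4p - 1525, hence p = 447 and Q = 263.
With the change applied: demand Qd = 2164 - 6p, supply Qs = 4p - 1095.
Clearing the new market: 2164 - 6p = 4p - 1095, so p = 325.9 and Q = 208.6.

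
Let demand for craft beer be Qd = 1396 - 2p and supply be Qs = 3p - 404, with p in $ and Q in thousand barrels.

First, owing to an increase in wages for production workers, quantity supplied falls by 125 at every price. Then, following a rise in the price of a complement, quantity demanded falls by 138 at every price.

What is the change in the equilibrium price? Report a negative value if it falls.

Initially, 1396 - 2p = 3p - 404, so 1800 = 5p and p = 360, Q = 676.
After the shift, demand is Qd = 1258 - 2p and supply is Qs = 3p - 529.
Equate the new curves: 1258 - 2p = 3p - 529, giving 1787 = 5p, p = 357.4, Q = 543.2.
Δp = 357.4 − 360 = -2.6.

-2.6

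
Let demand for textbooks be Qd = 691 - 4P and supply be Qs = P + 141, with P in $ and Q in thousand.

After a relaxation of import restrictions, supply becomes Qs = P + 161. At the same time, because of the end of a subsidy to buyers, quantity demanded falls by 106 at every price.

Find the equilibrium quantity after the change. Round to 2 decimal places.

245.80

Initially, 691 - 4P = P + 141, so 550 = 5P and P = 110, Q = 251.
After the shift, demand is Qd = 585 - 4P and supply is Qs = P + 161.
New equilibrium: 585 - 4P = P + 161 ⇒ 424 = 5P ⇒ P = 84.8, Q = 245.8.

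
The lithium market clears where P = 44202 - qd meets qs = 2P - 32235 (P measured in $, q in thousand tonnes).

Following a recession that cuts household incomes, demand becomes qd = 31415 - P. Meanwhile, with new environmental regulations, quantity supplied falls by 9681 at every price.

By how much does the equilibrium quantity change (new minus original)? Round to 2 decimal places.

Before the shock: 44202 - P = 2P - 32235 ⇒ 76437 = 3P ⇒ P = 25479, q = 18723.
After the shift, demand is qd = 31415 - P and supply is qs = 2P - 41916.
Equate the new curves: 31415 - P = 2P - 41916, giving 73331 = 3P, P = 73331/3 ≈ 24443.6667, q = 20914/3 ≈ 6971.3333.
Δq = 6971.3333 − 18723 = -11751.67.

-11751.67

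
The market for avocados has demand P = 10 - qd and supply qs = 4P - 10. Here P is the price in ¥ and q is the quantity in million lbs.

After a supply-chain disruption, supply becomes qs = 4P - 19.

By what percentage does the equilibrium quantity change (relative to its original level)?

Solve the original market: 10 - P = 4P - 10, hence P = 4 and q = 6.
The shock moves the curves to qd = 10 - P and qs = 4P - 19.
New equilibrium: 10 - P = 4P - 19 ⇒ 29 = 5P ⇒ P = 5.8, q = 4.2.
%Δq = (4.2 − 6) / 6 × 100 = -30%.

-30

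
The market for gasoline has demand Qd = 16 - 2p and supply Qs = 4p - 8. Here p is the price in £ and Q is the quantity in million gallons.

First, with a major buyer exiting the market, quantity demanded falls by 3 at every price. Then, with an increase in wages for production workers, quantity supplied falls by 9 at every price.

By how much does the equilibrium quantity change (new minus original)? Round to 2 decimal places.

-5.00

Solve the original market: 16 - 2p = 4p - 8, hence p = 4 and Q = 8.
After the shift, demand is Qd = 13 - 2p and supply is Qs = 4p - 17.
New equilibrium: 13 - 2p = 4p - 17 ⇒ 30 = 6p ⇒ p = 5, Q = 3.
ΔQ = 3 − 8 = -5.00.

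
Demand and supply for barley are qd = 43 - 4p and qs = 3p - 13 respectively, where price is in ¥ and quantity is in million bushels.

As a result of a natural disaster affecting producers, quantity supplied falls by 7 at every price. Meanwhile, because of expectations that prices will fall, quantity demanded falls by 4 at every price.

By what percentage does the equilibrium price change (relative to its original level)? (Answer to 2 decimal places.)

+5.36

Initially, 43 - 4p = 3p - 13, so 56 = 7p and p = 8, q = 11.
After the shift, demand is qd = 39 - 4p and supply is qs = 3p - 20.
Equate the new curves: 39 - 4p = 3p - 20, giving 59 = 7p, p = 59/7 ≈ 8.4286, q = 37/7 ≈ 5.2857.
%Δp = (8.4286 − 8) / 8 × 100 = +5.36%.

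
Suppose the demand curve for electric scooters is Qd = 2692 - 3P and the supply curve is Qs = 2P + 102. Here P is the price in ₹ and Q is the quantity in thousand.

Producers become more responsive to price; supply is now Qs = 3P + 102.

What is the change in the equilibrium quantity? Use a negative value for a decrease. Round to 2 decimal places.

Before the shock: 2692 - 3P = 2P + 102 ⇒ 2590 = 5P ⇒ P = 518, Q = 1138.
The new curves are Qd = 2692 - 3P (demand) and Qs = 3P + 102 (supply).
New equilibrium: 2692 - 3P = 3P + 102 ⇒ 2590 = 6P ⇒ P = 1295/3 ≈ 431.6667, Q = 1397.
ΔQ = 1397 − 1138 = +259.00.

+259.00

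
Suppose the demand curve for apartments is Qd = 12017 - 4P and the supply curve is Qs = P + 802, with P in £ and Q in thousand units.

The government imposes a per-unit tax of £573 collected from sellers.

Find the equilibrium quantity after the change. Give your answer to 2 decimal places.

2586.60

Before the shock: 12017 - 4P = P + 802 ⇒ 11215 = 5P ⇒ P = 2243, Q = 3045.
Since sellers keep the price net of the tax, the effective supply curve becomes Qs = P + 229.
Clearing the new market: 12017 - 4P = P + 229, so P = 2357.6 and Q = 2586.6.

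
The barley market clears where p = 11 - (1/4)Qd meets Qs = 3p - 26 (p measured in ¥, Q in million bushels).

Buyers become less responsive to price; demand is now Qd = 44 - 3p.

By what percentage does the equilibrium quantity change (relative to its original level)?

Initially, 44 - 4p = 3p - 26, so 70 = 7p and p = 10, Q = 4.
With the change applied: demand Qd = 44 - 3p, supply Qs = 3p - 26.
Equate the new curves: 44 - 3p = 3p - 26, giving 70 = 6p, p = 35/3 ≈ 11.6667, Q = 9.
%ΔQ = (9 − 4) / 4 × 100 = +125%.

+125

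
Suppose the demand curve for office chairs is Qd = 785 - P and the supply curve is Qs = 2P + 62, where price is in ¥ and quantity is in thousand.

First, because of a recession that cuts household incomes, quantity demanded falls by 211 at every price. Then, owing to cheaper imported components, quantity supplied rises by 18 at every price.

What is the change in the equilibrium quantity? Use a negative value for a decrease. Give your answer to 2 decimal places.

Solve the original market: 785 - P = 2P + 62, hence P = 241 and Q = 544.
With the change applied: demand Qd = 574 - P, supply Qs = 2P + 80.
New equilibrium: 574 - P = 2P + 80 ⇒ 494 = 3P ⇒ P = 494/3 ≈ 164.6667, Q = 1228/3 ≈ 409.3333.
ΔQ = 409.3333 − 544 = -134.67.

-134.67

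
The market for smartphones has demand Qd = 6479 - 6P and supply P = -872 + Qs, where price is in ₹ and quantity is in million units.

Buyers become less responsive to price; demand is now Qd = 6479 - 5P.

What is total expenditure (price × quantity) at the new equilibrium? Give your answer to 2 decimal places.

1688174.25

Solve the original market: 6479 - 6P = P + 872, hence P = 801 and Q = 1673.
With the change applied: demand Qd = 6479 - 5P, supply Qs = P + 872.
Clearing the new market: 6479 - 5P = P + 872, so P = 934.5 and Q = 1806.5.
New expenditure = 934.5 × 1806.5 = 1688174.25.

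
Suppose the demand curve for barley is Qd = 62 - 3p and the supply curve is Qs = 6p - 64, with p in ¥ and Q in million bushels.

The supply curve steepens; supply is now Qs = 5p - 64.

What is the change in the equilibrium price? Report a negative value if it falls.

+1.75

Original equilibrium: 62 - 3p = 6p - 64 gives 126 = 9p, so p = 14 and Q = 20.
The new curves are Qd = 62 - 3p (demand) and Qs = 5p - 64 (supply).
Clearing the new market: 62 - 3p = 5p - 64, so p = 15.75 and Q = 14.75.
Δp = 15.75 − 14 = +1.75.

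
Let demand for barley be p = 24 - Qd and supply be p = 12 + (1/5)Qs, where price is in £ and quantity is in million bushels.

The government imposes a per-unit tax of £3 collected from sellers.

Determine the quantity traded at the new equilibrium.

7.5

Solve the original market: 24 - p = 5p - 60, hence p = 14 and Q = 10.
Since sellers keep the price net of the tax, the effective supply curve becomes Qs = 5p - 75.
Equate the new curves: 24 - p = 5p - 75, giving 99 = 6p, p = 16.5, Q = 7.5.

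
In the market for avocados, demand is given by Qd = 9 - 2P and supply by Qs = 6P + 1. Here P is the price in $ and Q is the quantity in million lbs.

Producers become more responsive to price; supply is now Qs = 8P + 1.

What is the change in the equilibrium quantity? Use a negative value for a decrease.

Original equilibrium: 9 - 2P = 6P + 1 gives 8 = 8P, so P = 1 and Q = 7.
After the shift, demand is Qd = 9 - 2P and supply is Qs = 8P + 1.
Equate the new curves: 9 - 2P = 8P + 1, giving 8 = 10P, P = 0.8, Q = 7.4.
ΔQ = 7.4 − 7 = +0.4.

+0.4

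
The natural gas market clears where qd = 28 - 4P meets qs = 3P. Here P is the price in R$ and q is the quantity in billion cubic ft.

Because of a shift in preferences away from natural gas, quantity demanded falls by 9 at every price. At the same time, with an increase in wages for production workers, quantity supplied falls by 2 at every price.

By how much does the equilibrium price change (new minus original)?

Original equilibrium: 28 - 4P = 3P gives 28 = 7P, so P = 4 and q = 12.
With the change applied: demand qd = 19 - 4P, supply qs = 3P - 2.
New equilibrium: 19 - 4P = 3P - 2 ⇒ 21 = 7P ⇒ P = 3, q = 7.
ΔP = 3 − 4 = -1.

-1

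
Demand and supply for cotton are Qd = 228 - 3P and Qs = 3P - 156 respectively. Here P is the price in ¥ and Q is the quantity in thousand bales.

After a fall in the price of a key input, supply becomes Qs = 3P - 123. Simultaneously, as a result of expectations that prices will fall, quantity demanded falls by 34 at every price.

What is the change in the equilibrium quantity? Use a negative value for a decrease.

Initially, 228 - 3P = 3P - 156, so 384 = 6P and P = 64, Q = 36.
After the shift, demand is Qd = 194 - 3P and supply is Qs = 3P - 123.
Clearing the new market: 194 - 3P = 3P - 123, so P = 317/6 ≈ 52.8333 and Q = 35.5.
ΔQ = 35.5 − 36 = -0.5.

-0.5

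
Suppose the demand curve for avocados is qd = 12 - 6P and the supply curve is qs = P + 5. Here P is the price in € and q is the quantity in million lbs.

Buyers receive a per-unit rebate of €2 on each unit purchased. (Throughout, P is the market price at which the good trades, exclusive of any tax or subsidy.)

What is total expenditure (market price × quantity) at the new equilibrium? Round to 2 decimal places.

Solve the original market: 12 - 6P = P + 5, hence P = 1 and q = 6.
Since buyers' out-of-pocket price is the market price minus the rebate, the effective demand curve becomes qd = 24 - 6P.
Equate the new curves: 24 - 6P = P + 5, giving 19 = 7P, P = 19/7 ≈ 2.7143, q = 54/7 ≈ 7.7143.
New expenditure = 2.7143 × 7.7143 = 20.94.

20.94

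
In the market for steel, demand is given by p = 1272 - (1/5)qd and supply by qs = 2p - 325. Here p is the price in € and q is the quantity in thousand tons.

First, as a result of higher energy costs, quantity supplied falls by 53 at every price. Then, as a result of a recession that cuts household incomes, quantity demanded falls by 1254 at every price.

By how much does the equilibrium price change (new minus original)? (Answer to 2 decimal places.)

Initially, 6360 - 5p = 2p - 325, so 6685 = 7p and p = 955, q = 1585.
The shock moves the curves to qd = 5106 - 5p and qs = 2p - 378.
New equilibrium: 5106 - 5p = 2p - 378 ⇒ 5484 = 7p ⇒ p = 5484/7 ≈ 783.4286, q = 8322/7 ≈ 1188.8571.
Δp = 783.4286 − 955 = -171.57.

-171.57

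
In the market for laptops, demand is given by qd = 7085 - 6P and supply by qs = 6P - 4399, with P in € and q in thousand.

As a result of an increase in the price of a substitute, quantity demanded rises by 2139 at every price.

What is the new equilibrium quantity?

2412.5

Original equilibrium: 7085 - 6P = 6P - 4399 gives 11484 = 12P, so P = 957 and q = 1343.
The shock moves the curves to qd = 9224 - 6P and qs = 6P - 4399.
Clearing the new market: 9224 - 6P = 6P - 4399, so P = 1135.25 and q = 2412.5.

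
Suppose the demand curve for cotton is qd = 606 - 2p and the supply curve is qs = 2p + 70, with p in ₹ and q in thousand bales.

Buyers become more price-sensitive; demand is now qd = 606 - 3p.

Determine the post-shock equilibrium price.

Solve the original market: 606 - 2p = 2p + 70, hence p = 134 and q = 338.
After the shift, demand is qd = 606 - 3p and supply is qs = 2p + 70.
Clearing the new market: 606 - 3p = 2p + 70, so p = 107.2 and q = 284.4.

107.2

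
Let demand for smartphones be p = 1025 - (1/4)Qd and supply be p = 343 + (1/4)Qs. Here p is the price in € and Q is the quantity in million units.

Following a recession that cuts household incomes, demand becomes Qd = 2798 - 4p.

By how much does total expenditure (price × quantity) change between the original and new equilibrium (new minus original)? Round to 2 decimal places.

Before the shock: 4100 - 4p = 4p - 1372 ⇒ 5472 = 8p ⇒ p = 684, Q = 1364.
The new curves are Qd = 2798 - 4p (demand) and Qs = 4p - 1372 (supply).
Setting them equal: 2798 - 4p = 4p - 1372 → 4170 = 8p, so p = 521.25 and Q = 713.
Expenditure moves from 684×1364 = 932976 to 521.25×713 = 371651.25; change = -561324.75.

-561324.75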